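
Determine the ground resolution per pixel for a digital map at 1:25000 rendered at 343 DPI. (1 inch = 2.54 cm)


pixel_cm = 2.54 / 343 ≈ 0.007405 cm
ground = pixel_cm * 25000 / 100 = 2.54 * 25000 / (343 * 100) = 63500 / 34300 ≈ 1.85 m

1.85 m


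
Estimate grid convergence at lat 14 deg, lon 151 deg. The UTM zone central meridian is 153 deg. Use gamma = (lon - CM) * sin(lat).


gamma = (151 - 153) * sin(14) = -2 * 0.241922 = -0.484 degrees

-0.484 degrees


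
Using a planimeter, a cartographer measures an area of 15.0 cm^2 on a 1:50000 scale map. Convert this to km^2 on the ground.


ground_area = 15.0 * (50000/100)^2 = 3750000.0 m^2 = 3.75 km^2

3.75 km^2


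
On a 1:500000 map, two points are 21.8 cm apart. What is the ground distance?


ground = 21.8 cm * 500000 / 100 = 109000.0 m = 109.0 km

109.0 km


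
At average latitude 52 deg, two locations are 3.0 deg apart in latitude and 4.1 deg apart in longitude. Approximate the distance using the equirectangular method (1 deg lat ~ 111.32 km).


dlat_km = 3.0 * 111.32 = 333.96
dlon_km = 4.1 * 111.32 * cos(52) ≈ 280.995
dist = sqrt(333.96^2 + 280.995^2) ≈ 436.4 km

436.4 km


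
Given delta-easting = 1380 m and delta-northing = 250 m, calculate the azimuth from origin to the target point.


az = atan2(1380, 250) = 79.7 deg
adjusted to 0-360: 79.7 degrees

79.7 degrees


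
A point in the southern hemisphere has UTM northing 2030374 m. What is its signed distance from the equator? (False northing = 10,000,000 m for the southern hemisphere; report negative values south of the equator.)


For southern: actual = 2030374 - 10000000 = -7969626 m

-7969626 m


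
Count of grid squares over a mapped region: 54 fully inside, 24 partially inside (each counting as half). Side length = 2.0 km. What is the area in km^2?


effective squares = 54 + 24 * 0.5 = 66.0
area = 66.0 * 4.0 = 264.0 km^2

264.0 km^2


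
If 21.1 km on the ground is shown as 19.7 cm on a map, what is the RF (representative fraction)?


ground = 21.1 km = 2110000 cm; RF denominator = ground / map = 2110000 / 19.7 ≈ 107107; RF = 1:107107

1:107107


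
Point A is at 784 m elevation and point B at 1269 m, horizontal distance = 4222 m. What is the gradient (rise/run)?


gradient = (1269 - 784) / 4222 = 485 / 4222 = 0.1149

0.1149


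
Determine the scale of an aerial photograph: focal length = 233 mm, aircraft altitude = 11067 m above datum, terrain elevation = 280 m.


scale = f / (H - h) = 233 mm / 10787 m = 233 / 10787000 = 1:46296

1:46296


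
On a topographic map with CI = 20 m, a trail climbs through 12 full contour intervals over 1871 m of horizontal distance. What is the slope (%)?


elevation change = 12 * 20 = 240 m
slope = 240 / 1871 * 100 = 12.8%

12.8%


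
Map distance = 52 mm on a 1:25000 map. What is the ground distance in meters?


ground = 52 mm * 25000 / 1000 = 1300.0 m

1300.0 m


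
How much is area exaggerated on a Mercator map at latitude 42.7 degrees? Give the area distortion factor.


area_distortion = 1/cos^2(42.7) = 1.852

1.852


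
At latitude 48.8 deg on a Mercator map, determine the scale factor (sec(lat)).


SF = 1 / cos(48.8) = 1 / 0.658689 = 1.518

1.518


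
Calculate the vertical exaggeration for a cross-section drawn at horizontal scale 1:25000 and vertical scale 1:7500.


VE = horizontal_scale / vertical_scale = 25000 / 7500 ≈ 3.3

3.3x


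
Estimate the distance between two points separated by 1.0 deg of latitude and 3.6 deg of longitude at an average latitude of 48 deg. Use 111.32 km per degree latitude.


dlat_km = 1.0 * 111.32 = 111.32
dlon_km = 3.6 * 111.32 * cos(48) ≈ 268.155
dist = sqrt(111.32^2 + 268.155^2) ≈ 290.3 km

290.3 km


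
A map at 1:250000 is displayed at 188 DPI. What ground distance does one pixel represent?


pixel_cm = 2.54 / 188 ≈ 0.013511 cm
ground = pixel_cm * 250000 / 100 = 2.54 * 250000 / (188 * 100) = 635000 / 18800 ≈ 33.78 m

33.78 m


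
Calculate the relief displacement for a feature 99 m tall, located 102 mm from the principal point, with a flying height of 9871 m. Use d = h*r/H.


d = h * r / H = 99 * 102 / 9871 = 1.02 mm

1.02 mm


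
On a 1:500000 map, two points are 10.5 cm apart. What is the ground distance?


ground = 10.5 cm * 500000 / 100 = 52500.0 m = 52.5 km

52.5 km


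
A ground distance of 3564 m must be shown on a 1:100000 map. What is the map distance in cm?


map_cm = 3564 * 100 / 100000 = 3.564 cm ≈ 3.56 cm

3.56 cm


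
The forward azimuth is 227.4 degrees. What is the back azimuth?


back azimuth = (227.4 + 180) mod 360 = 47.4 degrees

47.4 degrees


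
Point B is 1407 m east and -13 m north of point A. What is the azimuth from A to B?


az = atan2(1407, -13) = 90.5 deg
adjusted to 0-360: 90.5 degrees

90.5 degrees


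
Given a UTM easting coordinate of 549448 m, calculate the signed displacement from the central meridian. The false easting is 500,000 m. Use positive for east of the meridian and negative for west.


displacement = 549448 - 500000 = 49448 m

49448 m


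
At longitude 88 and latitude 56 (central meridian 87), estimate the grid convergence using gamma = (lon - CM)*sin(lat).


gamma = (88 - 87) * sin(56) = 1 * 0.829038 = 0.829 degrees

0.829 degrees


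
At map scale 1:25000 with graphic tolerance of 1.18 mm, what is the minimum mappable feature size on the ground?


ground = 1.18 mm * 25000 / 1000 = 29.5 m

29.5 m


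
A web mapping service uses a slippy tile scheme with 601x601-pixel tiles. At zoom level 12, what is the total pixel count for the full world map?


tiles per axis = 2^12 = 4096
total tiles = 4096^2 = 16777216
pixels per axis = 4096 * 601 = 2461696
total pixels = 2461696^2 = 6059947196416

6059947196416 pixels


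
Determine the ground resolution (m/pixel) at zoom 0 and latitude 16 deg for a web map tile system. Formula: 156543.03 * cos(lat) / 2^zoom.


res = 156543.03 * cos(16) / 2^0 = 156543.03 * 0.9612617 / 1 = 150478.82 m/pixel

150478.82 m/pixel


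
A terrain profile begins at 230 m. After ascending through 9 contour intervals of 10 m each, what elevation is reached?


elevation = 230 + 9 * 10 = 320 m

320 m


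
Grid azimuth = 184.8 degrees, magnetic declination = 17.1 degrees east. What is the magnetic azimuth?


magnetic azimuth = grid azimuth - declination (east +ve)
mag_az = 184.8 - 17.1 = 167.7 degrees

167.7 degrees


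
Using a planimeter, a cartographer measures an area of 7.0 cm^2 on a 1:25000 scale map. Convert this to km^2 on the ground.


ground_area = 7.0 * (25000/100)^2 = 437500.0 m^2 = 0.4375 km^2 ≈ 0.438 km^2

0.438 km^2


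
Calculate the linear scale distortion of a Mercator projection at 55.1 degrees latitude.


SF = 1 / cos(55.1) = 1 / 0.572146 = 1.748

1.748


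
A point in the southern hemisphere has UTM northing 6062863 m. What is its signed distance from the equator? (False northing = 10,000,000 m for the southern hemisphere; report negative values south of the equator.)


For southern: actual = 6062863 - 10000000 = -3937137 m

-3937137 m


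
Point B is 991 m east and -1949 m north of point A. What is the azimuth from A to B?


az = atan2(991, -1949) = 153.0 deg
adjusted to 0-360: 153.0 degrees

153.0 degrees


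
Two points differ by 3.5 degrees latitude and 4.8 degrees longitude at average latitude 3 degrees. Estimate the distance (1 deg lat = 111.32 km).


dlat_km = 3.5 * 111.32 = 389.62
dlon_km = 4.8 * 111.32 * cos(3) ≈ 533.604
dist = sqrt(389.62^2 + 533.604^2) ≈ 660.7 km

660.7 km


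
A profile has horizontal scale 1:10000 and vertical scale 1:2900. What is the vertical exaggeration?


VE = horizontal_scale / vertical_scale = 10000 / 2900 ≈ 3.4

3.4x


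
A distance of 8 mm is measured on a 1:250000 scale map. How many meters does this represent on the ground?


ground = 8 mm * 250000 / 1000 = 2000.0 m

2000.0 m


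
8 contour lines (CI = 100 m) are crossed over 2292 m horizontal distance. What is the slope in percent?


elevation change = 8 * 100 = 800 m
slope = 800 / 2292 * 100 = 34.9%

34.9%


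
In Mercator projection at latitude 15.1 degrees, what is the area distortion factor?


area_distortion = 1/cos^2(15.1) = 1.073

1.073


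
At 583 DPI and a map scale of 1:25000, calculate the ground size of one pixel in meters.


pixel_cm = 2.54 / 583 ≈ 0.004357 cm
ground = pixel_cm * 25000 / 100 = 2.54 * 25000 / (583 * 100) = 63500 / 58300 ≈ 1.09 m

1.09 m


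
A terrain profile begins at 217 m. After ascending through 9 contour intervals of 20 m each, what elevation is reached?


elevation = 217 + 9 * 20 = 397 m

397 m


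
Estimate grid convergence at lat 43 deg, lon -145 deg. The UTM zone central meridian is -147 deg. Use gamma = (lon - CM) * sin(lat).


gamma = (-145 - -147) * sin(43) = 2 * 0.681998 = 1.364 degrees

1.364 degrees


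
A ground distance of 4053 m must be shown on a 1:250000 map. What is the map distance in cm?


map_cm = 4053 * 100 / 250000 = 1.6212 cm ≈ 1.62 cm

1.62 cm


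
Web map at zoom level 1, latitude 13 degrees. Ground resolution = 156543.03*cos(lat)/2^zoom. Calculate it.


res = 156543.03 * cos(13) / 2^1 = 156543.03 * 0.97437006 / 2 = 76265.42 m/pixel

76265.42 m/pixel


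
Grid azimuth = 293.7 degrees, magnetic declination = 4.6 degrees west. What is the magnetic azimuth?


magnetic azimuth = grid azimuth - declination (east +ve)
mag_az = 293.7 - -4.6 = 298.3 degrees

298.3 degrees


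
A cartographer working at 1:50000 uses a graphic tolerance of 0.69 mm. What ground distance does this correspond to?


ground = 0.69 mm * 50000 / 1000 = 34.5 m

34.5 m


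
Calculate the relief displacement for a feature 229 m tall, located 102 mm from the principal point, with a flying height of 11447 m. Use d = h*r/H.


d = h * r / H = 229 * 102 / 11447 = 2.04 mm

2.04 mm


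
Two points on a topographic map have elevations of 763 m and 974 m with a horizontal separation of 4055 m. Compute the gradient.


gradient = (974 - 763) / 4055 = 211 / 4055 = 0.052

0.052


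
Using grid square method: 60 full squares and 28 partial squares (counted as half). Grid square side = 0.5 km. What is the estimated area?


effective squares = 60 + 28 * 0.5 = 74.0
area = 74.0 * 0.25 = 18.5 km^2

18.5 km^2


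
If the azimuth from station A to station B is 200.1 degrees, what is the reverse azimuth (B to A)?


back azimuth = (200.1 + 180) mod 360 = 20.1 degrees

20.1 degrees


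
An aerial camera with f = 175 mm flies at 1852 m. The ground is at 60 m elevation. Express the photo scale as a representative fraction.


scale = f / (H - h) = 175 mm / 1792 m = 175 / 1792000 = 1:10240

1:10240


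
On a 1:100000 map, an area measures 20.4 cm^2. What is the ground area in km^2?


ground_area = 20.4 * (100000/100)^2 = 20400000.0 m^2 = 20.4 km^2

20.4 km^2


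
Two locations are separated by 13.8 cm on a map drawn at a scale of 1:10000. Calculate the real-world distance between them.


ground = 13.8 cm * 10000 / 100 = 1380.0 m = 1.38 km

1.38 km


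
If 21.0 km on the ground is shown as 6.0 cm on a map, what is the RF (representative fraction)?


ground = 21.0 km = 2100000 cm; RF denominator = ground / map = 2100000 / 6.0 = 350000; RF = 1:350000

1:350000


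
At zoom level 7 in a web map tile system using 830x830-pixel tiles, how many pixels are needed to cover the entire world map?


tiles per axis = 2^7 = 128
total tiles = 128^2 = 16384
pixels per axis = 128 * 830 = 106240
total pixels = 106240^2 = 11286937600

11286937600 pixels


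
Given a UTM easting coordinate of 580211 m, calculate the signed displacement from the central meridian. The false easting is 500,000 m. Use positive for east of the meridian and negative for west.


displacement = 580211 - 500000 = 80211 m

80211 m


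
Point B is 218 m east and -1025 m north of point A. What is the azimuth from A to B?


az = atan2(218, -1025) = 168.0 deg
adjusted to 0-360: 168.0 degrees

168.0 degrees


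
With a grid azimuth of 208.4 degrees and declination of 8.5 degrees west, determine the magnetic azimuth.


magnetic azimuth = grid azimuth - declination (east +ve)
mag_az = 208.4 - -8.5 = 216.9 degrees

216.9 degrees


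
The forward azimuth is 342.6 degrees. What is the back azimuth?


back azimuth = (342.6 + 180) mod 360 = 162.6 degrees

162.6 degrees


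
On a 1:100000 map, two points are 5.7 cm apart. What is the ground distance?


ground = 5.7 cm * 100000 / 100 = 5700.0 m = 5.7 km

5.7 km


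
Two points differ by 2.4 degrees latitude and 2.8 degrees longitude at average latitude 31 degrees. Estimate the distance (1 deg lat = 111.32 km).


dlat_km = 2.4 * 111.32 = 267.168
dlon_km = 2.8 * 111.32 * cos(31) ≈ 267.176
dist = sqrt(267.168^2 + 267.176^2) ≈ 377.8 km

377.8 km


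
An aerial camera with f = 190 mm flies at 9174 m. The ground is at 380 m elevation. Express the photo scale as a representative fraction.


scale = f / (H - h) = 190 mm / 8794 m = 190 / 8794000 = 1:46284

1:46284


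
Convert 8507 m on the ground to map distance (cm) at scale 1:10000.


map_cm = 8507 * 100 / 10000 = 85.07 cm

85.07 cm


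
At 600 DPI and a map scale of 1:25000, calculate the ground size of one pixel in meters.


pixel_cm = 2.54 / 600 ≈ 0.004233 cm
ground = pixel_cm * 25000 / 100 = 2.54 * 25000 / (600 * 100) = 63500 / 60000 ≈ 1.06 m

1.06 m


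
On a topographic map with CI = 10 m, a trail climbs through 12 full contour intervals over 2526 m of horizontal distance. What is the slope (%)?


elevation change = 12 * 10 = 120 m
slope = 120 / 2526 * 100 = 4.8%

4.8%


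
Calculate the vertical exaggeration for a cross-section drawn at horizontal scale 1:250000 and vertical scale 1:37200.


VE = horizontal_scale / vertical_scale = 250000 / 37200 ≈ 6.7

6.7x


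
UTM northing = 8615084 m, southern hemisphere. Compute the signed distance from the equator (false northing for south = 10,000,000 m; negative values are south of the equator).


For southern: actual = 8615084 - 10000000 = -1384916 m

-1384916 m


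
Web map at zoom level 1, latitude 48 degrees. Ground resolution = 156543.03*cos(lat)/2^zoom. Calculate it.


res = 156543.03 * cos(48) / 2^1 = 156543.03 * 0.66913061 / 2 = 52373.87 m/pixel

52373.87 m/pixel


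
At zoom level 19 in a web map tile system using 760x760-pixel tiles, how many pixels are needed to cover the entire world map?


tiles per axis = 2^19 = 524288
total tiles = 524288^2 = 274877906944
pixels per axis = 524288 * 760 = 398458880
total pixels = 398458880^2 = 158769479050854400

158769479050854400 pixels


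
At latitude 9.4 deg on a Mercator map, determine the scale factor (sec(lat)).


SF = 1 / cos(9.4) = 1 / 0.986572 = 1.014

1.014


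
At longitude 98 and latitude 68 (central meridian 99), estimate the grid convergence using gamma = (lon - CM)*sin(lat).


gamma = (98 - 99) * sin(68) = -1 * 0.927184 = -0.927 degrees

-0.927 degrees


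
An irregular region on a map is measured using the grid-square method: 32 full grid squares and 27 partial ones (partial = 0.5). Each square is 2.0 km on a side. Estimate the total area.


effective squares = 32 + 27 * 0.5 = 45.5
area = 45.5 * 4.0 = 182.0 km^2

182.0 km^2


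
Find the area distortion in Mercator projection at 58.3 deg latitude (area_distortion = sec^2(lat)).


area_distortion = 1/cos^2(58.3) = 3.622

3.622


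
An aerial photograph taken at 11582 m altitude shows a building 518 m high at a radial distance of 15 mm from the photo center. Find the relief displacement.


d = h * r / H = 518 * 15 / 11582 = 0.67 mm

0.67 mm


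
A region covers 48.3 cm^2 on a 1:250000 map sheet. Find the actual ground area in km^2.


ground_area = 48.3 * (250000/100)^2 = 301875000.0 m^2 = 301.875 km^2

301.875 km^2


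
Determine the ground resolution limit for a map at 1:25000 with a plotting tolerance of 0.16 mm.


ground = 0.16 mm * 25000 / 1000 = 4.0 m

4.0 m


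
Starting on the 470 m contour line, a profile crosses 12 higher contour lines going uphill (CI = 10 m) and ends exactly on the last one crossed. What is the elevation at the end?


elevation = 470 + 12 * 10 = 590 m

590 m


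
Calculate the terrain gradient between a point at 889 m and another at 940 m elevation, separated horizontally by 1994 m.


gradient = (940 - 889) / 1994 = 51 / 1994 = 0.0256

0.0256


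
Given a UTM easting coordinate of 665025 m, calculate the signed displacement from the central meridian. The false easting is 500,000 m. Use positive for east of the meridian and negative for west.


displacement = 665025 - 500000 = 165025 m

165025 m


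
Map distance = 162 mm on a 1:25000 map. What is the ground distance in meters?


ground = 162 mm * 25000 / 1000 = 4050.0 m

4050.0 m


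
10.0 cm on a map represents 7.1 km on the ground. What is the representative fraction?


ground = 7.1 km = 710000 cm; RF denominator = ground / map = 710000 / 10.0 = 71000; RF = 1:71000

1:71000


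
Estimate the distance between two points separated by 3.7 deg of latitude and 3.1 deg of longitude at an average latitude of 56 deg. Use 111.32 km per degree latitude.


dlat_km = 3.7 * 111.32 = 411.884
dlon_km = 3.1 * 111.32 * cos(56) ≈ 192.973
dist = sqrt(411.884^2 + 192.973^2) ≈ 454.8 km

454.8 km


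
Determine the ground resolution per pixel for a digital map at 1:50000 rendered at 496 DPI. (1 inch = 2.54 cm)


pixel_cm = 2.54 / 496 ≈ 0.005121 cm
ground = pixel_cm * 50000 / 100 = 2.54 * 50000 / (496 * 100) = 127000 / 49600 ≈ 2.56 m

2.56 m


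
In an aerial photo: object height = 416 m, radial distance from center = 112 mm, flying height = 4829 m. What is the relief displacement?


d = h * r / H = 416 * 112 / 4829 = 9.65 mm

9.65 mm


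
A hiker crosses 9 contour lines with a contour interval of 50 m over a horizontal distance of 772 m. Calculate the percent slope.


elevation change = 9 * 50 = 450 m
slope = 450 / 772 * 100 = 58.3%

58.3%


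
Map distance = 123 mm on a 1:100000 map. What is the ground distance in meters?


ground = 123 mm * 100000 / 1000 = 12300.0 m

12300.0 m


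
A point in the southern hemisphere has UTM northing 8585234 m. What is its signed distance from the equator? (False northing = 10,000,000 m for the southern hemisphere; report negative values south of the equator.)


For southern: actual = 8585234 - 10000000 = -1414766 m

-1414766 m


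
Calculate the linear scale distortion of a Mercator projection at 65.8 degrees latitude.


SF = 1 / cos(65.8) = 1 / 0.409923 = 2.439

2.439


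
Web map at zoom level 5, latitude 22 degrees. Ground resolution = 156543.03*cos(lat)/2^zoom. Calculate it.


res = 156543.03 * cos(22) / 2^5 = 156543.03 * 0.92718385 / 32 = 4535.76 m/pixel

4535.76 m/pixel


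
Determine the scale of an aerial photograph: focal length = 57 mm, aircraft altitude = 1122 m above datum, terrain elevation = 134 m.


scale = f / (H - h) = 57 mm / 988 m = 57 / 988000 = 1:17333

1:17333


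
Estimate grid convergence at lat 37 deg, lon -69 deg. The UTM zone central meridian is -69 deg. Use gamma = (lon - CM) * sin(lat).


gamma = (-69 - -69) * sin(37) = 0 * 0.601815 = 0.0 degrees

0.0 degrees


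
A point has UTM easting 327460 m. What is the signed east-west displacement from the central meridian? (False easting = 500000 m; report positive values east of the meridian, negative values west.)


displacement = 327460 - 500000 = -172540 m

-172540 m


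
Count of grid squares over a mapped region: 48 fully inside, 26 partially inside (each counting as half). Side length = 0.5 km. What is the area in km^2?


effective squares = 48 + 26 * 0.5 = 61.0
area = 61.0 * 0.25 = 15.25 km^2

15.25 km^2


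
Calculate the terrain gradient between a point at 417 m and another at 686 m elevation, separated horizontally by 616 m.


gradient = (686 - 417) / 616 = 269 / 616 = 0.4367

0.4367


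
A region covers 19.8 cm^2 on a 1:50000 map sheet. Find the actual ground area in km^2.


ground_area = 19.8 * (50000/100)^2 = 4950000.0 m^2 = 4.95 km^2

4.95 km^2


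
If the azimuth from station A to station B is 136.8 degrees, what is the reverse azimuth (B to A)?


back azimuth = (136.8 + 180) mod 360 = 316.8 degrees

316.8 degrees


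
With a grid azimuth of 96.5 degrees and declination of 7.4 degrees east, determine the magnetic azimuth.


magnetic azimuth = grid azimuth - declination (east +ve)
mag_az = 96.5 - 7.4 = 89.1 degrees

89.1 degrees


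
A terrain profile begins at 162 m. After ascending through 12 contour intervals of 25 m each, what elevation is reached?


elevation = 162 + 12 * 25 = 462 m

462 m


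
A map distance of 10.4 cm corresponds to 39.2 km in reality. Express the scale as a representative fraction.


ground = 39.2 km = 3920000 cm; RF denominator = ground / map = 3920000 / 10.4 ≈ 376923; RF = 1:376923

1:376923


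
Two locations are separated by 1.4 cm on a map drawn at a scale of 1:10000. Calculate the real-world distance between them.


ground = 1.4 cm * 10000 / 100 = 140.0 m

140.0 m


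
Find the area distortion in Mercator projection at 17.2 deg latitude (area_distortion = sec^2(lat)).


area_distortion = 1/cos^2(17.2) = 1.096

1.096


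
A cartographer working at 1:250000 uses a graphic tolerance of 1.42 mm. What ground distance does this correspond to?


ground = 1.42 mm * 250000 / 1000 = 355.0 m

355.0 m


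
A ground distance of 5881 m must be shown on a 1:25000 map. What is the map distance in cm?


map_cm = 5881 * 100 / 25000 = 23.524 cm ≈ 23.52 cm

23.52 cm


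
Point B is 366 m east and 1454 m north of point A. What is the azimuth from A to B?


az = atan2(366, 1454) = 14.1 deg
adjusted to 0-360: 14.1 degrees

14.1 degrees


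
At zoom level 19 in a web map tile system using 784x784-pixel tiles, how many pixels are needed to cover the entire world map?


tiles per axis = 2^19 = 524288
total tiles = 524288^2 = 274877906944
pixels per axis = 524288 * 784 = 411041792
total pixels = 411041792^2 = 168955354770571264

168955354770571264 pixels


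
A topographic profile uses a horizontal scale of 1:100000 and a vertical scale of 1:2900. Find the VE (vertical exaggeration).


VE = horizontal_scale / vertical_scale = 100000 / 2900 ≈ 34.5

34.5x


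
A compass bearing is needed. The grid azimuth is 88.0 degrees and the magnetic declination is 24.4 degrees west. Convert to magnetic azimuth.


magnetic azimuth = grid azimuth - declination (east +ve)
mag_az = 88.0 - -24.4 = 112.4 degrees

112.4 degrees


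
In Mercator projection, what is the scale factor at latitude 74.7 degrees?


SF = 1 / cos(74.7) = 1 / 0.263873 = 3.79

3.79


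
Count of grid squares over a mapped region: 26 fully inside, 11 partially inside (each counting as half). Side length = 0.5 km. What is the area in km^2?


effective squares = 26 + 11 * 0.5 = 31.5
area = 31.5 * 0.25 = 7.875 km^2

7.875 km^2


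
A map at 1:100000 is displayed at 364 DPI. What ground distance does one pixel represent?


pixel_cm = 2.54 / 364 ≈ 0.006978 cm
ground = pixel_cm * 100000 / 100 = 2.54 * 100000 / (364 * 100) = 254000 / 36400 ≈ 6.98 m

6.98 m


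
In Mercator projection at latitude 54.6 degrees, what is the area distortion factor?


area_distortion = 1/cos^2(54.6) = 2.98

2.98


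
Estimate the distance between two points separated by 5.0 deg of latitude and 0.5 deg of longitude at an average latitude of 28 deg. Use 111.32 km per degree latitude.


dlat_km = 5.0 * 111.32 = 556.6
dlon_km = 0.5 * 111.32 * cos(28) ≈ 49.145
dist = sqrt(556.6^2 + 49.145^2) ≈ 558.8 km

558.8 km


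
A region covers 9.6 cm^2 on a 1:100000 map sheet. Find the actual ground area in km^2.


ground_area = 9.6 * (100000/100)^2 = 9600000.0 m^2 = 9.6 km^2

9.6 km^2


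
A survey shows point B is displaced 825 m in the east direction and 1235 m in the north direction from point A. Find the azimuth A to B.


az = atan2(825, 1235) = 33.7 deg
adjusted to 0-360: 33.7 degrees

33.7 degrees


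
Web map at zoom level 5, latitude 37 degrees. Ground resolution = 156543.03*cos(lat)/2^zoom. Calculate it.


res = 156543.03 * cos(37) / 2^5 = 156543.03 * 0.79863551 / 32 = 3906.9 m/pixel

3906.9 m/pixel


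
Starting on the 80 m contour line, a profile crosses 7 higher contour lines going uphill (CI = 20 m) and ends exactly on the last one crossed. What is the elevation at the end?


elevation = 80 + 7 * 20 = 220 m

220 m


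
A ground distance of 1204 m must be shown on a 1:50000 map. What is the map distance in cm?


map_cm = 1204 * 100 / 50000 = 2.408 cm ≈ 2.41 cm

2.41 cm


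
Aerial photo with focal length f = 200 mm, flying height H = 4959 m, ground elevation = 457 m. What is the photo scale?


scale = f / (H - h) = 200 mm / 4502 m = 200 / 4502000 = 1:22510

1:22510


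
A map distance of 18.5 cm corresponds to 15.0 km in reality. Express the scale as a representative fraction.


ground = 15.0 km = 1500000 cm; RF denominator = ground / map = 1500000 / 18.5 ≈ 81081; RF = 1:81081

1:81081


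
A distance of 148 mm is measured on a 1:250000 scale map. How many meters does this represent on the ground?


ground = 148 mm * 250000 / 1000 = 37000.0 m

37000.0 m


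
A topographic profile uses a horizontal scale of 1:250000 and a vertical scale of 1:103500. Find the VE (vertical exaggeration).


VE = horizontal_scale / vertical_scale = 250000 / 103500 ≈ 2.4

2.4x


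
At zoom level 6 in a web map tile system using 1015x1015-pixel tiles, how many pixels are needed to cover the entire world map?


tiles per axis = 2^6 = 64
total tiles = 64^2 = 4096
pixels per axis = 64 * 1015 = 64960
total pixels = 64960^2 = 4219801600

4219801600 pixels


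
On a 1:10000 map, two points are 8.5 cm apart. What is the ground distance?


ground = 8.5 cm * 10000 / 100 = 850.0 m

850.0 m


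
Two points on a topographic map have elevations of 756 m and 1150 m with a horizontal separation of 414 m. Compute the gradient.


gradient = (1150 - 756) / 414 = 394 / 414 = 0.9517

0.9517


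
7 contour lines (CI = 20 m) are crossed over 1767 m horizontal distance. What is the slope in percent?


elevation change = 7 * 20 = 140 m
slope = 140 / 1767 * 100 = 7.9%

7.9%


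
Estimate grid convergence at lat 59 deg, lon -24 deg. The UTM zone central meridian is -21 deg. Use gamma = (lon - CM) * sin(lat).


gamma = (-24 - -21) * sin(59) = -3 * 0.857167 = -2.572 degrees

-2.572 degrees


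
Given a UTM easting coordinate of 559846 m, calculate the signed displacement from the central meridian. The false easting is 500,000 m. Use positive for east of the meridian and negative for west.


displacement = 559846 - 500000 = 59846 m

59846 m


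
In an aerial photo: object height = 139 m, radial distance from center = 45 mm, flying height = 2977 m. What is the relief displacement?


d = h * r / H = 139 * 45 / 2977 = 2.1 mm

2.1 mm


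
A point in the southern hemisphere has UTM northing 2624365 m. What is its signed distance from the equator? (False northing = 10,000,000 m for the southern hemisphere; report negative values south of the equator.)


For southern: actual = 2624365 - 10000000 = -7375635 m

-7375635 m


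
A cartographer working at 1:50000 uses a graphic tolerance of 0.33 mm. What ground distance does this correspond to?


ground = 0.33 mm * 50000 / 1000 = 16.5 m

16.5 m


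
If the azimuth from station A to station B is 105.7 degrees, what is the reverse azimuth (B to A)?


back azimuth = (105.7 + 180) mod 360 = 285.7 degrees

285.7 degrees


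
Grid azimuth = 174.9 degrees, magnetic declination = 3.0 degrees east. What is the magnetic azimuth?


magnetic azimuth = grid azimuth - declination (east +ve)
mag_az = 174.9 - 3.0 = 171.9 degrees

171.9 degrees


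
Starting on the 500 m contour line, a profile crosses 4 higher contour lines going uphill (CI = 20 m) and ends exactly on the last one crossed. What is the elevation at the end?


elevation = 500 + 4 * 20 = 580 m

580 m


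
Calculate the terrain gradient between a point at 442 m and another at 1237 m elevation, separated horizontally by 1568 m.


gradient = (1237 - 442) / 1568 = 795 / 1568 = 0.507

0.507


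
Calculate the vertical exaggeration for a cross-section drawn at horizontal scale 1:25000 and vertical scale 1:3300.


VE = horizontal_scale / vertical_scale = 25000 / 3300 ≈ 7.6

7.6x


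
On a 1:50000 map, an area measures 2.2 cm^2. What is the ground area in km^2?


ground_area = 2.2 * (50000/100)^2 = 550000.0 m^2 = 0.55 km^2

0.55 km^2


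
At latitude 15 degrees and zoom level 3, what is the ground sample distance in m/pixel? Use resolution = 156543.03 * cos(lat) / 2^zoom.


res = 156543.03 * cos(15) / 2^3 = 156543.03 * 0.96592583 / 8 = 18901.12 m/pixel

18901.12 m/pixel


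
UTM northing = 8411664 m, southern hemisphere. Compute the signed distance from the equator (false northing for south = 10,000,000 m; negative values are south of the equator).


For southern: actual = 8411664 - 10000000 = -1588336 m

-1588336 m


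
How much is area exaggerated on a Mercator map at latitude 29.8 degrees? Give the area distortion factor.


area_distortion = 1/cos^2(29.8) = 1.328

1.328


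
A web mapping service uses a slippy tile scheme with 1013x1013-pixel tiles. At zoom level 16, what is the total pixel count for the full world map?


tiles per axis = 2^16 = 65536
total tiles = 65536^2 = 4294967296
pixels per axis = 65536 * 1013 = 66387968
total pixels = 66387968^2 = 4407362295169024

4407362295169024 pixels


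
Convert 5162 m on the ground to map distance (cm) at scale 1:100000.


map_cm = 5162 * 100 / 100000 = 5.162 cm ≈ 5.16 cm

5.16 cm


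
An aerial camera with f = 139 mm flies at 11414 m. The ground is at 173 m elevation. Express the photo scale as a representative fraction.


scale = f / (H - h) = 139 mm / 11241 m = 139 / 11241000 = 1:80871

1:80871


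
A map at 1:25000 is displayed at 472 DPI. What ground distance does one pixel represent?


pixel_cm = 2.54 / 472 ≈ 0.005381 cm
ground = pixel_cm * 25000 / 100 = 2.54 * 25000 / (472 * 100) = 63500 / 47200 ≈ 1.35 m

1.35 m


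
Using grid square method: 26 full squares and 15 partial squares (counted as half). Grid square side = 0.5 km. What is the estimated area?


effective squares = 26 + 15 * 0.5 = 33.5
area = 33.5 * 0.25 = 8.375 km^2

8.375 km^2


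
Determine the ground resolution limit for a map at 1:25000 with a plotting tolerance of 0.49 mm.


ground = 0.49 mm * 25000 / 1000 = 12.25 m

12.25 m


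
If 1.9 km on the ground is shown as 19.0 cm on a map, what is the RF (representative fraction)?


ground = 1.9 km = 190000 cm; RF denominator = ground / map = 190000 / 19.0 = 10000; RF = 1:10000

1:10000


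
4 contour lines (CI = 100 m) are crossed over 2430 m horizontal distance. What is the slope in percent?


elevation change = 4 * 100 = 400 m
slope = 400 / 2430 * 100 = 16.5%

16.5%


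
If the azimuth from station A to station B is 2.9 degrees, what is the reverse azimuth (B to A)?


back azimuth = (2.9 + 180) mod 360 = 182.9 degrees

182.9 degrees


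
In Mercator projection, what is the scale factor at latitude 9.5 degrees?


SF = 1 / cos(9.5) = 1 / 0.986286 = 1.014

1.014


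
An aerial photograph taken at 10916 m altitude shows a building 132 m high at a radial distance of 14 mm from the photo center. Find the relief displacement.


d = h * r / H = 132 * 14 / 10916 = 0.17 mm

0.17 mm


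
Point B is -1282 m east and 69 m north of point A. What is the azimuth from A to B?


az = atan2(-1282, 69) = -86.9 deg
adjusted to 0-360: 273.1 degrees

273.1 degrees


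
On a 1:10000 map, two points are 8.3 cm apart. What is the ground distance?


ground = 8.3 cm * 10000 / 100 = 830.0 m

830.0 m


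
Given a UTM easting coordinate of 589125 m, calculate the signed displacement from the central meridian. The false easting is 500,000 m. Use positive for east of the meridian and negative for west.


displacement = 589125 - 500000 = 89125 m

89125 m


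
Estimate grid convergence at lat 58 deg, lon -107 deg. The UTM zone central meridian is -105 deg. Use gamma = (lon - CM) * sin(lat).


gamma = (-107 - -105) * sin(58) = -2 * 0.848048 = -1.696 degrees

-1.696 degrees


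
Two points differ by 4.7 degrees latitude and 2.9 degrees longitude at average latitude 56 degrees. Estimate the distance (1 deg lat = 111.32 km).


dlat_km = 4.7 * 111.32 = 523.204
dlon_km = 2.9 * 111.32 * cos(56) ≈ 180.523
dist = sqrt(523.204^2 + 180.523^2) ≈ 553.5 km

553.5 km


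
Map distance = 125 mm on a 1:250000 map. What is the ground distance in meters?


ground = 125 mm * 250000 / 1000 = 31250.0 m

31250.0 m


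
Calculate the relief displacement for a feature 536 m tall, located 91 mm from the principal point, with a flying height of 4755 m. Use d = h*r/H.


d = h * r / H = 536 * 91 / 4755 = 10.26 mm

10.26 mm


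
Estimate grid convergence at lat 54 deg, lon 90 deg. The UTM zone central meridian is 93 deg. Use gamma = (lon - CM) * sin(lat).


gamma = (90 - 93) * sin(54) = -3 * 0.809017 = -2.427 degrees

-2.427 degrees


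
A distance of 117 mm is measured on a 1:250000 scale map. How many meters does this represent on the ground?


ground = 117 mm * 250000 / 1000 = 29250.0 m

29250.0 m


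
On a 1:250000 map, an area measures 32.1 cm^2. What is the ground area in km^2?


ground_area = 32.1 * (250000/100)^2 = 200625000.0 m^2 = 200.625 km^2

200.625 km^2


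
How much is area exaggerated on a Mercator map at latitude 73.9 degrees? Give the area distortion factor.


area_distortion = 1/cos^2(73.9) = 13.003

13.003


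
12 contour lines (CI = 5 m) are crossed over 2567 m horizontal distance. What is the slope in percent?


elevation change = 12 * 5 = 60 m
slope = 60 / 2567 * 100 = 2.3%

2.3%


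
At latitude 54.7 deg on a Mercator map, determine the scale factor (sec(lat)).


SF = 1 / cos(54.7) = 1 / 0.577858 = 1.731

1.731


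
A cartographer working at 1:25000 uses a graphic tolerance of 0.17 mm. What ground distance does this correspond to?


ground = 0.17 mm * 25000 / 1000 = 4.25 m

4.25 m


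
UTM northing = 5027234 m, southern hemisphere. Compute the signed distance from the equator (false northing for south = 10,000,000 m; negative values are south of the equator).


For southern: actual = 5027234 - 10000000 = -4972766 m

-4972766 m


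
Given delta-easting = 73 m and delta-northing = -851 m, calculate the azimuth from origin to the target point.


az = atan2(73, -851) = 175.1 deg
adjusted to 0-360: 175.1 degrees

175.1 degrees


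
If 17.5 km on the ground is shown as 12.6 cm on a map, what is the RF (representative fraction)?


ground = 17.5 km = 1750000 cm; RF denominator = ground / map = 1750000 / 12.6 ≈ 138889; RF = 1:138889

1:138889


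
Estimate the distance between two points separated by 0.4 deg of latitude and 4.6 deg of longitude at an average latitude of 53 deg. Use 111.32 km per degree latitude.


dlat_km = 0.4 * 111.32 = 44.528
dlon_km = 4.6 * 111.32 * cos(53) ≈ 308.173
dist = sqrt(44.528^2 + 308.173^2) ≈ 311.4 km

311.4 km


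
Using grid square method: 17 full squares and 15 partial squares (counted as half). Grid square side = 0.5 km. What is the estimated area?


effective squares = 17 + 15 * 0.5 = 24.5
area = 24.5 * 0.25 = 6.125 km^2

6.125 km^2


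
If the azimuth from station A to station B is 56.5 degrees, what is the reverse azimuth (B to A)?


back azimuth = (56.5 + 180) mod 360 = 236.5 degrees

236.5 degrees


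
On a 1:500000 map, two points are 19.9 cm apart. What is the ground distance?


ground = 19.9 cm * 500000 / 100 = 99500.0 m = 99.5 km

99.5 km


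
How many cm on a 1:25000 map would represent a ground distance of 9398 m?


map_cm = 9398 * 100 / 25000 = 37.592 cm ≈ 37.59 cm

37.59 cm


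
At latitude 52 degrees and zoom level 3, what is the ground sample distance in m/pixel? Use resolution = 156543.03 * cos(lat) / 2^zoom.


res = 156543.03 * cos(52) / 2^3 = 156543.03 * 0.61566148 / 8 = 12047.19 m/pixel

12047.19 m/pixel


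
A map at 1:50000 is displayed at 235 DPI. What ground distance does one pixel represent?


pixel_cm = 2.54 / 235 ≈ 0.010809 cm
ground = pixel_cm * 50000 / 100 = 2.54 * 50000 / (235 * 100) = 127000 / 23500 ≈ 5.4 m

5.4 m


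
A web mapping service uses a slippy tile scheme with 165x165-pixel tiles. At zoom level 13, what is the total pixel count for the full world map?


tiles per axis = 2^13 = 8192
total tiles = 8192^2 = 67108864
pixels per axis = 8192 * 165 = 1351680
total pixels = 1351680^2 = 1827038822400

1827038822400 pixels


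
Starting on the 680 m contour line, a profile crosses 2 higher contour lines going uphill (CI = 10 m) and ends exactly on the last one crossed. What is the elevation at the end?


elevation = 680 + 2 * 10 = 700 m

700 m


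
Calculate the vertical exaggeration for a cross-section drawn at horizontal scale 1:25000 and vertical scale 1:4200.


VE = horizontal_scale / vertical_scale = 25000 / 4200 ≈ 6.0

6.0x


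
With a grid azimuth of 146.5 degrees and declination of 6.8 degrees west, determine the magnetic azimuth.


magnetic azimuth = grid azimuth - declination (east +ve)
mag_az = 146.5 - -6.8 = 153.3 degrees

153.3 degrees


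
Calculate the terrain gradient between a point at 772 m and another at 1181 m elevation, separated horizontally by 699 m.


gradient = (1181 - 772) / 699 = 409 / 699 = 0.5851

0.5851


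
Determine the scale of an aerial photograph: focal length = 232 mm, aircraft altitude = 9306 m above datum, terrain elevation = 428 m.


scale = f / (H - h) = 232 mm / 8878 m = 232 / 8878000 = 1:38267

1:38267


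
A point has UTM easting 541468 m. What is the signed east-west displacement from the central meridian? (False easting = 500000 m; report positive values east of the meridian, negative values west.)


displacement = 541468 - 500000 = 41468 m

41468 m


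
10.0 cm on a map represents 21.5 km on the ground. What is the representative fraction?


ground = 21.5 km = 2150000 cm; RF denominator = ground / map = 2150000 / 10.0 = 215000; RF = 1:215000

1:215000


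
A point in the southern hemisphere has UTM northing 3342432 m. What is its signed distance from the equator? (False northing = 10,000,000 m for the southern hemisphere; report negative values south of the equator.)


For southern: actual = 3342432 - 10000000 = -6657568 m

-6657568 m


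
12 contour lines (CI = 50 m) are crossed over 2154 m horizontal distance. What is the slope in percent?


elevation change = 12 * 50 = 600 m
slope = 600 / 2154 * 100 = 27.9%

27.9%


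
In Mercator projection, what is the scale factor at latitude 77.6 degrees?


SF = 1 / cos(77.6) = 1 / 0.214735 = 4.657

4.657


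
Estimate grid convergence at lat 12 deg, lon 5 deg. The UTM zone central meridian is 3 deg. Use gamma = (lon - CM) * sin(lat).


gamma = (5 - 3) * sin(12) = 2 * 0.207912 = 0.416 degrees

0.416 degrees


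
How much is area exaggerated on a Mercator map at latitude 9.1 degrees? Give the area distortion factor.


area_distortion = 1/cos^2(9.1) = 1.026

1.026


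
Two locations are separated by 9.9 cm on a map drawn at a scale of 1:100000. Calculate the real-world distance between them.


ground = 9.9 cm * 100000 / 100 = 9900.0 m = 9.9 km

9.9 km
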